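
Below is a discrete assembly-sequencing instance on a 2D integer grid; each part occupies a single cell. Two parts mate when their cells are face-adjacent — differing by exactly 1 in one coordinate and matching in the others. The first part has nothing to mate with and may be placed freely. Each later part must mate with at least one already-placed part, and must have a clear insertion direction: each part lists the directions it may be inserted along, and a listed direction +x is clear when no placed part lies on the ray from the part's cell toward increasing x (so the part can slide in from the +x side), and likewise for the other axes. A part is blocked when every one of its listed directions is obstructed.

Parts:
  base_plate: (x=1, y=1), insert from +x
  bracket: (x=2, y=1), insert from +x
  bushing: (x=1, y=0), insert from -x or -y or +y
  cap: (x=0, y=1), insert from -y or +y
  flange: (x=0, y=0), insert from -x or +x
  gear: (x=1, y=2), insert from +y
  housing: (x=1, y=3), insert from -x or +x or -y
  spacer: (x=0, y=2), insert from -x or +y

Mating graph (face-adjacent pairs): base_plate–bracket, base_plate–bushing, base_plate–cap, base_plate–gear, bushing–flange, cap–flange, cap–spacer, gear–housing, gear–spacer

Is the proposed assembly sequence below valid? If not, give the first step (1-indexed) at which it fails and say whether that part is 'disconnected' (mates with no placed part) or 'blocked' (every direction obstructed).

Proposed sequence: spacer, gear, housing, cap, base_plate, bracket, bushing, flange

1. spacer@(0, 2) [-x clear] — {spacer}
2. gear@(1, 2) [+y clear] — {gear, spacer}
3. housing@(1, 3) [-x clear] — {gear, housing, spacer}
4. cap@(0, 1) [-y clear] — {cap, gear, housing, spacer}
5. base_plate@(1, 1) [+x clear] — {base_plate, cap, gear, housing, spacer}
6. bracket@(2, 1) [+x clear] — {base_plate, bracket, cap, gear, housing, spacer}
7. bushing@(1, 0) [-x clear] — {base_plate, bracket, bushing, cap, gear, housing, spacer}
8. flange@(0, 0) [-x clear] — {base_plate, bracket, bushing, cap, flange, gear, housing, spacer}

Valid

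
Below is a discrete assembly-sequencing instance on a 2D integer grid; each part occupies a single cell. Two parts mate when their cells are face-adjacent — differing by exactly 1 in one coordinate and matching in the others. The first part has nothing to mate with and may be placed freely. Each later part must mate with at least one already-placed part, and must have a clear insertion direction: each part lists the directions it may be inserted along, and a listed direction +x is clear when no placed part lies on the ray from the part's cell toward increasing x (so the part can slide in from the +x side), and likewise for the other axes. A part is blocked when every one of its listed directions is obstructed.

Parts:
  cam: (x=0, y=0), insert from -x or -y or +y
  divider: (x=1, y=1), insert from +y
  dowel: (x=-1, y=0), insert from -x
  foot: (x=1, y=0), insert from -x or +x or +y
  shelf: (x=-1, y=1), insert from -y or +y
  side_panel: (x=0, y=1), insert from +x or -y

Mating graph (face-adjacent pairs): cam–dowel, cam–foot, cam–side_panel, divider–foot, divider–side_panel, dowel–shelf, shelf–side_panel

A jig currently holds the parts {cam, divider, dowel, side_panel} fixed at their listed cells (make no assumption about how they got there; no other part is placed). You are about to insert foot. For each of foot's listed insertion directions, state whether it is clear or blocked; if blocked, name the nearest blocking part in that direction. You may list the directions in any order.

-x: nearest on ray is cam@(0, 0) ⇒ blocked
+x: ray from foot(1, 0) has no placed part ⇒ clear
+y: nearest on ray is divider@(1, 1) ⇒ blocked

+x: clear; +y: blocked by divider; -x: blocked by cam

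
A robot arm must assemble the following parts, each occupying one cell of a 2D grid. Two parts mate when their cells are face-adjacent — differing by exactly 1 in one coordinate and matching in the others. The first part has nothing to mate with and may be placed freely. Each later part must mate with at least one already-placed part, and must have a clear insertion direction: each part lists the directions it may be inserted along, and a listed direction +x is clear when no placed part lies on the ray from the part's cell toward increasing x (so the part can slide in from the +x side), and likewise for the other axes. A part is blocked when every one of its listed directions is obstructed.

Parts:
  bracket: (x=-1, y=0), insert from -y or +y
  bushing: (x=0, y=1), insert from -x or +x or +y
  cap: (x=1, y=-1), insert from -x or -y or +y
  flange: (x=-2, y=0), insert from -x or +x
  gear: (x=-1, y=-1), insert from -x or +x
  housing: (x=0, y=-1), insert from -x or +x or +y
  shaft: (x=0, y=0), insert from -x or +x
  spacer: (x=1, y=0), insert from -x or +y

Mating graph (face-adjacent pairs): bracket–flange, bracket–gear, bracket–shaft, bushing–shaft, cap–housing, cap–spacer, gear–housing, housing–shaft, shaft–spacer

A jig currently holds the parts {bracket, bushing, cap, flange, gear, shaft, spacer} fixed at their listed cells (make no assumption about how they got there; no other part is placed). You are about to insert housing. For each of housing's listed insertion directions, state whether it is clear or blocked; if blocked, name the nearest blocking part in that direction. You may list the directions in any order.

-x: nearest on ray is gear@(-1, -1) ⇒ blocked
+x: nearest on ray is cap@(1, -1) ⇒ blocked
+y: nearest on ray is shaft@(0, 0) ⇒ blocked

+x: blocked by cap; +y: blocked by shaft; -x: blocked by gear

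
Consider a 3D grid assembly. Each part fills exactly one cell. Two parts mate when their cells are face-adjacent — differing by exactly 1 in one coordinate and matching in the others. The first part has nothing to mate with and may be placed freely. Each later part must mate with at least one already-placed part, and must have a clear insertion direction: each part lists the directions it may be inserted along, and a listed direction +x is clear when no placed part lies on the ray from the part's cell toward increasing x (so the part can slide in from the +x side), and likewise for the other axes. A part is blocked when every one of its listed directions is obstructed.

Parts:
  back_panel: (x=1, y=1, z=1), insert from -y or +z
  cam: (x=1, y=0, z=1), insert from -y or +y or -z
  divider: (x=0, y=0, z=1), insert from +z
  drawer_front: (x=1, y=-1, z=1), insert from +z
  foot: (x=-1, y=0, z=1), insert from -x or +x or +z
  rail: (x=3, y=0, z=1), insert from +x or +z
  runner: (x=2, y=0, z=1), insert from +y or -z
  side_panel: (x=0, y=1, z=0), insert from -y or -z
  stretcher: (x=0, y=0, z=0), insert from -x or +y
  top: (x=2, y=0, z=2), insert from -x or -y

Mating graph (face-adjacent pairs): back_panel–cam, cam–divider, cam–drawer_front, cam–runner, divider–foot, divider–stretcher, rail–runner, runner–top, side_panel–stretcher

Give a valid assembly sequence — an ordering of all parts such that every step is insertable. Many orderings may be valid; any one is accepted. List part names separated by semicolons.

1. divider@(0, 0, 1) [+z clear] — {divider}
2. foot@(-1, 0, 1) [-x clear] — {divider, foot}
3. stretcher@(0, 0, 0) [-x clear] — {divider, foot, stretcher}
4. side_panel@(0, 1, 0) [-z clear] — {divider, foot, side_panel, stretcher}
5. cam@(1, 0, 1) [-y clear] — {cam, divider, foot, side_panel, stretcher}
6. drawer_front@(1, -1, 1) [+z clear] — {cam, divider, drawer_front, foot, side_panel, stretcher}
7. runner@(2, 0, 1) [+y clear] — {cam, divider, drawer_front, foot, runner, side_panel, stretcher}
8. top@(2, 0, 2) [-x clear] — {cam, divider, drawer_front, foot, runner, side_panel, stretcher, top}
9. rail@(3, 0, 1) [+x clear] — {cam, divider, drawer_front, foot, rail, runner, side_panel, stretcher, top}
10. back_panel@(1, 1, 1) [+z clear] — {back_panel, cam, divider, drawer_front, foot, rail, runner, side_panel, stretcher, top}

divider; foot; stretcher; side_panel; cam; drawer_front; runner; top; rail; back_panel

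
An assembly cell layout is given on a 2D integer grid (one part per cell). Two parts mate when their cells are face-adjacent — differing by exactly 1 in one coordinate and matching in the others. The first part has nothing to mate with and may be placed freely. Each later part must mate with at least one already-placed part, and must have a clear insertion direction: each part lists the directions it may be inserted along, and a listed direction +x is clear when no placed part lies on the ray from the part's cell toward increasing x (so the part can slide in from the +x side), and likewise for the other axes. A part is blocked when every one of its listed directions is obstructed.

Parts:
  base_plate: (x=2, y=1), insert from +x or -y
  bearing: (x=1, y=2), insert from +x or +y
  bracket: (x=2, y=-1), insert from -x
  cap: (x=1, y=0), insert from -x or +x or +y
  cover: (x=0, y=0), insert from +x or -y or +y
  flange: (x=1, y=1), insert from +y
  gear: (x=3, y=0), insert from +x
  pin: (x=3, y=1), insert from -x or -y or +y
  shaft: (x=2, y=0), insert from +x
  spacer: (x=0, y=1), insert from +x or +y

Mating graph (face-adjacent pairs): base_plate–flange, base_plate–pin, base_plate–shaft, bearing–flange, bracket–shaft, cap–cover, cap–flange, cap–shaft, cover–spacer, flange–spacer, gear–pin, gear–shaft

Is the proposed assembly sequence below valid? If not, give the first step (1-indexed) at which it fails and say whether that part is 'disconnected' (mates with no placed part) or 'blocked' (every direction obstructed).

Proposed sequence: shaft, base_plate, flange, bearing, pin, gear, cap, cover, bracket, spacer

Valid

1. shaft@(2, 0) [+x clear] — {shaft}
2. base_plate@(2, 1) [+x clear] — {base_plate, shaft}
3. flange@(1, 1) [+y clear] — {base_plate, flange, shaft}
4. bearing@(1, 2) [+x clear] — {base_plate, bearing, flange, shaft}
5. pin@(3, 1) [-y clear] — {base_plate, bearing, flange, pin, shaft}
6. gear@(3, 0) [+x clear] — {base_plate, bearing, flange, gear, pin, shaft}
7. cap@(1, 0) [-x clear] — {base_plate, bearing, cap, flange, gear, pin, shaft}
8. cover@(0, 0) [-y clear] — {base_plate, bearing, cap, cover, flange, gear, pin, shaft}
9. bracket@(2, -1) [-x clear] — {base_plate, bearing, bracket, cap, cover, flange, gear, pin, shaft}
10. spacer@(0, 1) [+y clear] — {base_plate, bearing, bracket, cap, cover, flange, gear, pin, shaft, spacer}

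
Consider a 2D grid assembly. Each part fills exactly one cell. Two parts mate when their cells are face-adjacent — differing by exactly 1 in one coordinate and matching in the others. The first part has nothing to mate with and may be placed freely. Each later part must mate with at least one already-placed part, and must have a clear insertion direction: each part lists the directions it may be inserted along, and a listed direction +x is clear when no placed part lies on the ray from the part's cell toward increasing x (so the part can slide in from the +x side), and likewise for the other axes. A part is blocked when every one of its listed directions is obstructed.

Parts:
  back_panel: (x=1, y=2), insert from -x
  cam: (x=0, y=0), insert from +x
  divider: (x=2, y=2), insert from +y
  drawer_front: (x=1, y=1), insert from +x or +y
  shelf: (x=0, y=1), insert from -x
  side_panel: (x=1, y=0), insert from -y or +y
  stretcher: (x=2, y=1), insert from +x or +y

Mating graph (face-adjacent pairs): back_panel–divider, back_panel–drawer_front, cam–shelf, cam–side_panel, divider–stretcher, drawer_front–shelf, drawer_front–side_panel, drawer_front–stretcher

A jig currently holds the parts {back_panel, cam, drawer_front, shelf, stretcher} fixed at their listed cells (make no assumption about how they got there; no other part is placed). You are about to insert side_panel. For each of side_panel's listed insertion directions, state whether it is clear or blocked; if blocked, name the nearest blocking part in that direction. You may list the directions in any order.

-y: ray from side_panel(1, 0) has no placed part ⇒ clear
+y: nearest on ray is drawer_front@(1, 1) ⇒ blocked

+y: blocked by drawer_front; -y: clear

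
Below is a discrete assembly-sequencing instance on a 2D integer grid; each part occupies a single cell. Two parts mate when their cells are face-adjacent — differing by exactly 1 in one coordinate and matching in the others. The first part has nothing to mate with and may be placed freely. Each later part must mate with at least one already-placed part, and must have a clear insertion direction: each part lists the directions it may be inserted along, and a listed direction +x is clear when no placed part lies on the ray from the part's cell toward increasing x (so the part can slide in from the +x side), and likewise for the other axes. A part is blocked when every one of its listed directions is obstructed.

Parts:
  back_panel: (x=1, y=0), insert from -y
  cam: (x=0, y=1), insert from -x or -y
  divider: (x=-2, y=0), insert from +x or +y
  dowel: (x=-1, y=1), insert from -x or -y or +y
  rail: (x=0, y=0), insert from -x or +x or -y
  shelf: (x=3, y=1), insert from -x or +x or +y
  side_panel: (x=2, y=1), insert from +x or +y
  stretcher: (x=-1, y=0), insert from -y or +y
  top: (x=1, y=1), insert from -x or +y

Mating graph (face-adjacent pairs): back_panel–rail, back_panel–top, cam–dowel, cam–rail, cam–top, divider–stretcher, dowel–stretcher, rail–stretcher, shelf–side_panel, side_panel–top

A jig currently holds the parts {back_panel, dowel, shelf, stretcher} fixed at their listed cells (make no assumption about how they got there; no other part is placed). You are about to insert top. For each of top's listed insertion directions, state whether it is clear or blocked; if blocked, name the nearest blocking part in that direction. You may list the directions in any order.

+y: clear; -x: blocked by dowel

-x: nearest on ray is dowel@(-1, 1) ⇒ blocked
+y: ray from top(1, 1) has no placed part ⇒ clear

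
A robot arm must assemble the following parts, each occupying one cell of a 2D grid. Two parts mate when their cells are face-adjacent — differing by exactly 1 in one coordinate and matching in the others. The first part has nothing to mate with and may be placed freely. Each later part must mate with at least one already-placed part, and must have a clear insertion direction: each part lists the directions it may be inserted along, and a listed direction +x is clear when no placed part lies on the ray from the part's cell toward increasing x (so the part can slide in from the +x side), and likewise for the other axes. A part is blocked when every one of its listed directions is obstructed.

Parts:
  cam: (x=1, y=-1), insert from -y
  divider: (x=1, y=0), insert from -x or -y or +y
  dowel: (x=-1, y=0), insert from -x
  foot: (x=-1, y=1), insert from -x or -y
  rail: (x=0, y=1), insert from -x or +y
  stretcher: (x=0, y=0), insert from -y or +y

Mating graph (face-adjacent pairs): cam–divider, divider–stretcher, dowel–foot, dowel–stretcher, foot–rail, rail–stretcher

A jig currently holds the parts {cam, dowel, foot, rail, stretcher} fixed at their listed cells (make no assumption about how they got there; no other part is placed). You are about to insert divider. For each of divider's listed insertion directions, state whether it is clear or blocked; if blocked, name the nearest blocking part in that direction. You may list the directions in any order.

-x: nearest on ray is stretcher@(0, 0) ⇒ blocked
-y: nearest on ray is cam@(1, -1) ⇒ blocked
+y: ray from divider(1, 0) has no placed part ⇒ clear

+y: clear; -x: blocked by stretcher; -y: blocked by cam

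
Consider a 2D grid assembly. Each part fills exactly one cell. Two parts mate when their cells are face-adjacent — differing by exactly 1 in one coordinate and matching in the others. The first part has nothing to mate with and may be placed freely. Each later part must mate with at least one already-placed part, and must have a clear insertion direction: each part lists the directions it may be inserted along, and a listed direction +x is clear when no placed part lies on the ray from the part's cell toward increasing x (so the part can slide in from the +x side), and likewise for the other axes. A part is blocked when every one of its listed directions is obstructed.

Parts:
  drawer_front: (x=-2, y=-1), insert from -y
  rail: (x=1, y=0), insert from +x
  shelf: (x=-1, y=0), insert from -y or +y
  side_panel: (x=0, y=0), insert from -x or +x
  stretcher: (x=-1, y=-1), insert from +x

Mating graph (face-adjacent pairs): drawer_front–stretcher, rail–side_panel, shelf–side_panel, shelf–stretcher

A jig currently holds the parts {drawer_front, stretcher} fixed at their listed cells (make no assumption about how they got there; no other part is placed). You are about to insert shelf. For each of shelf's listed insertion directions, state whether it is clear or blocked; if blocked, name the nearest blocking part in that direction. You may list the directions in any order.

-y: nearest on ray is stretcher@(-1, -1) ⇒ blocked
+y: ray from shelf(-1, 0) has no placed part ⇒ clear

+y: clear; -y: blocked by stretcher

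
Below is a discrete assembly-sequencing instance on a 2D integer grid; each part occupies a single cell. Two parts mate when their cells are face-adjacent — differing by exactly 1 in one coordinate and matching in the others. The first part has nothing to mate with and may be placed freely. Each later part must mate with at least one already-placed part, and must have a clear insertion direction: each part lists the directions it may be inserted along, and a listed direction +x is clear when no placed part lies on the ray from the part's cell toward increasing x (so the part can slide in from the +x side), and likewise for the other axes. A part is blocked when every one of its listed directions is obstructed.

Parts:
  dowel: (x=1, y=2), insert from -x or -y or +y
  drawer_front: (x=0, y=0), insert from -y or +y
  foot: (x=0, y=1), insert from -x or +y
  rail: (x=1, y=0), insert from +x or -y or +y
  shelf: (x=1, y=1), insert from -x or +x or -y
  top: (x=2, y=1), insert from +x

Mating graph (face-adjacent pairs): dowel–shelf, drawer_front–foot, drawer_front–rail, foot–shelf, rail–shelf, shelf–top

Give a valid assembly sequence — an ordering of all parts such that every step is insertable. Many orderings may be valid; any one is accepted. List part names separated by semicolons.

drawer_front; rail; foot; shelf; dowel; top

1. drawer_front@(0, 0) [-y clear] — {drawer_front}
2. rail@(1, 0) [+x clear] — {drawer_front, rail}
3. foot@(0, 1) [-x clear] — {drawer_front, foot, rail}
4. shelf@(1, 1) [+x clear] — {drawer_front, foot, rail, shelf}
5. dowel@(1, 2) [-x clear] — {dowel, drawer_front, foot, rail, shelf}
6. top@(2, 1) [+x clear] — {dowel, drawer_front, foot, rail, shelf, top}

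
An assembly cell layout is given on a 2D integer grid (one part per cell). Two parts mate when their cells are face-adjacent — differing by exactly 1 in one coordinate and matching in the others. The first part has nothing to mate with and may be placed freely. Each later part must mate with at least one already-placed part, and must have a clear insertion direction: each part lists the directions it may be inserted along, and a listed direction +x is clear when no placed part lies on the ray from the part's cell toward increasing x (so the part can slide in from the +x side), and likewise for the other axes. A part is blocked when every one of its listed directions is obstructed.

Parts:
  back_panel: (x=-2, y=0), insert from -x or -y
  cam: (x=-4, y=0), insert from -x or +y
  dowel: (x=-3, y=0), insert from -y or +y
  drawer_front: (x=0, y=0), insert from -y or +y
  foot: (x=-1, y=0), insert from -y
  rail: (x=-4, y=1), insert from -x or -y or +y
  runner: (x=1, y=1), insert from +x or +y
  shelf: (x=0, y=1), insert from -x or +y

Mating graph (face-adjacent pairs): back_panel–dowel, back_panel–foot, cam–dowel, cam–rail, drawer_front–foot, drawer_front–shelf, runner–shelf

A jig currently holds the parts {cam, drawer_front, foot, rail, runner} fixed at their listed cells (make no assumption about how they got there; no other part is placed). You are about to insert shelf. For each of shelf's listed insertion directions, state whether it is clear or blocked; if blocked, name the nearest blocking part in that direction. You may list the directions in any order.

+y: clear; -x: blocked by rail

-x: nearest on ray is rail@(-4, 1) ⇒ blocked
+y: ray from shelf(0, 1) has no placed part ⇒ clear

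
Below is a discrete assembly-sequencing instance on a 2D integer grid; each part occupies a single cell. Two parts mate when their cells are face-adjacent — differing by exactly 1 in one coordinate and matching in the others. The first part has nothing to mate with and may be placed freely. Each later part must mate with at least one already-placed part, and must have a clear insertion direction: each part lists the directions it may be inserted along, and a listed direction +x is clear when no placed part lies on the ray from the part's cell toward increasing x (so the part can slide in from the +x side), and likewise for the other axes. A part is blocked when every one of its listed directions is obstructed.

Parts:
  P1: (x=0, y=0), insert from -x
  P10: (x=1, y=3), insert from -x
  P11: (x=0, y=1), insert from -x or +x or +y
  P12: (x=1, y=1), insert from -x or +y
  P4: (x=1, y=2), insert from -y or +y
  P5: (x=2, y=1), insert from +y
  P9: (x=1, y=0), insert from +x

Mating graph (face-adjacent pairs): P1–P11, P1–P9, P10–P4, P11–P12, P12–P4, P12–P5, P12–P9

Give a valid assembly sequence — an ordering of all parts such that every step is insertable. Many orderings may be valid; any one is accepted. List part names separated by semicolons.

1. P4@(1, 2) [-y clear] — {P4}
2. P12@(1, 1) [-x clear] — {P12, P4}
3. P9@(1, 0) [+x clear] — {P12, P4, P9}
4. P10@(1, 3) [-x clear] — {P10, P12, P4, P9}
5. P5@(2, 1) [+y clear] — {P10, P12, P4, P5, P9}
6. P11@(0, 1) [-x clear] — {P10, P11, P12, P4, P5, P9}
7. P1@(0, 0) [-x clear] — {P1, P10, P11, P12, P4, P5, P9}

P4; P12; P9; P10; P5; P11; P1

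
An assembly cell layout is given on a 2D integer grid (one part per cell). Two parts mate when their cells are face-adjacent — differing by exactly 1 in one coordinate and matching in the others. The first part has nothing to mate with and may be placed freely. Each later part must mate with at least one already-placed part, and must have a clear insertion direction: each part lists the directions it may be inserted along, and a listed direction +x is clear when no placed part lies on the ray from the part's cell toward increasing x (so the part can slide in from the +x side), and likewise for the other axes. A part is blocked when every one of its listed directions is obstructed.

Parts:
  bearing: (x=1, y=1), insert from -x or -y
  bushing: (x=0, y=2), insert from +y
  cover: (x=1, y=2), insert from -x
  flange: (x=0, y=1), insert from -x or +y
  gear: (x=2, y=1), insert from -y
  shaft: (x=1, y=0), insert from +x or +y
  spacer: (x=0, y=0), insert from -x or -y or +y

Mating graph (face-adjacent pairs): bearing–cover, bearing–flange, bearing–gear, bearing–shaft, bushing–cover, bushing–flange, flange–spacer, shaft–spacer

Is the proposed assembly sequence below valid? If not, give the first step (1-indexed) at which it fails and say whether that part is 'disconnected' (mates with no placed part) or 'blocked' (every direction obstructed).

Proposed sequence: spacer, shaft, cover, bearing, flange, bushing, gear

1. spacer@(0, 0) [-x clear] — {spacer}
2. shaft@(1, 0) [+x clear] — {shaft, spacer}
3. cover@(1, 2) — no placed neighbour ⇒ disconnected

Invalid at step 3 (disconnected)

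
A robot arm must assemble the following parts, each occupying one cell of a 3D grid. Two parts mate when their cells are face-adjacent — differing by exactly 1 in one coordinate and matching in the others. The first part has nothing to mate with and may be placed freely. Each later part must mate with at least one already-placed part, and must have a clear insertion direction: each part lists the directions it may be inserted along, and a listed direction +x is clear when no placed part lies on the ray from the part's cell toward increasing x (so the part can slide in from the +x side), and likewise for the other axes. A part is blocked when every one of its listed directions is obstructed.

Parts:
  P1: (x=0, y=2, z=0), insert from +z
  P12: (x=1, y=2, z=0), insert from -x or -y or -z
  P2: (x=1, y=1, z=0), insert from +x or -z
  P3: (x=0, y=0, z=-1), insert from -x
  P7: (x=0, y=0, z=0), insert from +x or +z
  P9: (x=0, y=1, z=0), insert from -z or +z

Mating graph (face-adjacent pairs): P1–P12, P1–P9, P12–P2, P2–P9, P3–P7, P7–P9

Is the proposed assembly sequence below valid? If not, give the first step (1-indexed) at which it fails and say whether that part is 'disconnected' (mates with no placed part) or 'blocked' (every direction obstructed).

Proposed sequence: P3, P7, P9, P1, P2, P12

1. P3@(0, 0, -1) [-x clear] — {P3}
2. P7@(0, 0, 0) [+x clear] — {P3, P7}
3. P9@(0, 1, 0) [-z clear] — {P3, P7, P9}
4. P1@(0, 2, 0) [+z clear] — {P1, P3, P7, P9}
5. P2@(1, 1, 0) [+x clear] — {P1, P2, P3, P7, P9}
6. P12@(1, 2, 0) [-z clear] — {P1, P12, P2, P3, P7, P9}

Valid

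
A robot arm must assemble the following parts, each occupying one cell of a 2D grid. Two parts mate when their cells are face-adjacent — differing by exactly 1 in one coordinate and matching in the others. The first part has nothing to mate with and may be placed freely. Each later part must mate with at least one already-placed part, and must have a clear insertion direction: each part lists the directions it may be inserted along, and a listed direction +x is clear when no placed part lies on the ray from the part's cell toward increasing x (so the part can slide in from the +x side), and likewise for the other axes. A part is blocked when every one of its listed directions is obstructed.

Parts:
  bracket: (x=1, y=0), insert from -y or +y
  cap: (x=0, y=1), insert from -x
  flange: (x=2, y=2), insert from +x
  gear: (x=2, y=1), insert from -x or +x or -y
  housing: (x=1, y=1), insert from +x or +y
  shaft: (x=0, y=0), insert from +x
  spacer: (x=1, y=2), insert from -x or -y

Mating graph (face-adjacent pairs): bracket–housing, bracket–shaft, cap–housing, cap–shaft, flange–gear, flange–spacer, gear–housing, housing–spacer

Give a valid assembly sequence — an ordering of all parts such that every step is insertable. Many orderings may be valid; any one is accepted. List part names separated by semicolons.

flange; spacer; housing; gear; cap; shaft; bracket

1. flange@(2, 2) [+x clear] — {flange}
2. spacer@(1, 2) [-x clear] — {flange, spacer}
3. housing@(1, 1) [+x clear] — {flange, housing, spacer}
4. gear@(2, 1) [+x clear] — {flange, gear, housing, spacer}
5. cap@(0, 1) [-x clear] — {cap, flange, gear, housing, spacer}
6. shaft@(0, 0) [+x clear] — {cap, flange, gear, housing, shaft, spacer}
7. bracket@(1, 0) [-y clear] — {bracket, cap, flange, gear, housing, shaft, spacer}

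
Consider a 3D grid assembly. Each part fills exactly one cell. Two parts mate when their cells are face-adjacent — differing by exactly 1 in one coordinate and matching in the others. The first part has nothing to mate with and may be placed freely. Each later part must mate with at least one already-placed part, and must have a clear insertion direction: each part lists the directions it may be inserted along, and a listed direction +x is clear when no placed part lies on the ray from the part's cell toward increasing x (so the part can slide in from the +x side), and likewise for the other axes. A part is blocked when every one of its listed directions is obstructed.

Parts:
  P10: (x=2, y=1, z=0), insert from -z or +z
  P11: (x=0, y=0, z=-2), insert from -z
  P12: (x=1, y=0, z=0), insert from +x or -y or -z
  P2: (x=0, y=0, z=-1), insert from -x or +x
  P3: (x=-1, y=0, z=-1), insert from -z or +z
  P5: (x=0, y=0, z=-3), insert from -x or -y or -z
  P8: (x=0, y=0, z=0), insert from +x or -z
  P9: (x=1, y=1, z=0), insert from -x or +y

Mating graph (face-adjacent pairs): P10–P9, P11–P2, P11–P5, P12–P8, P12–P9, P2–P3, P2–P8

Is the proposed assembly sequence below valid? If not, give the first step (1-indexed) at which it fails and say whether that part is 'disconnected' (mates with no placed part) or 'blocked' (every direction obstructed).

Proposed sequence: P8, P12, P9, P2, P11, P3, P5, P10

1. P8@(0, 0, 0) [+x clear] — {P8}
2. P12@(1, 0, 0) [+x clear] — {P12, P8}
3. P9@(1, 1, 0) [-x clear] — {P12, P8, P9}
4. P2@(0, 0, -1) [-x clear] — {P12, P2, P8, P9}
5. P11@(0, 0, -2) [-z clear] — {P11, P12, P2, P8, P9}
6. P3@(-1, 0, -1) [-z clear] — {P11, P12, P2, P3, P8, P9}
7. P5@(0, 0, -3) [-x clear] — {P11, P12, P2, P3, P5, P8, P9}
8. P10@(2, 1, 0) [-z clear] — {P10, P11, P12, P2, P3, P5, P8, P9}

Valid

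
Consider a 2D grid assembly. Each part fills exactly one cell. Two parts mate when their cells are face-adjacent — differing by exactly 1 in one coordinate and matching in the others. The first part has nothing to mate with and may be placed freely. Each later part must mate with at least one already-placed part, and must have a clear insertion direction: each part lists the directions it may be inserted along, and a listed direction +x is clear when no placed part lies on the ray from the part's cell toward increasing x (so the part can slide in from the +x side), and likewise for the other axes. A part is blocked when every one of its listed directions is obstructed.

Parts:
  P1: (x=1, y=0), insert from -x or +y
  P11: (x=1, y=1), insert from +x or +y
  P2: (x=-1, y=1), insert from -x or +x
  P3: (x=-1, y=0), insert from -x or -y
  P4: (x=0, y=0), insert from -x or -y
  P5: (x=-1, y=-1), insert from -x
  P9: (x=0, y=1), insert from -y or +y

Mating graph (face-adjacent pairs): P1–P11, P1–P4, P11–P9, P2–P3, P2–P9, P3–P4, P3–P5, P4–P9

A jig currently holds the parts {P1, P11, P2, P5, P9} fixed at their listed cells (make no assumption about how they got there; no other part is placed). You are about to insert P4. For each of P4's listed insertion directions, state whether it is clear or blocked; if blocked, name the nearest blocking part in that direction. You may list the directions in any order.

-x: ray from P4(0, 0) has no placed part ⇒ clear
-y: ray from P4(0, 0) has no placed part ⇒ clear

-x: clear; -y: clear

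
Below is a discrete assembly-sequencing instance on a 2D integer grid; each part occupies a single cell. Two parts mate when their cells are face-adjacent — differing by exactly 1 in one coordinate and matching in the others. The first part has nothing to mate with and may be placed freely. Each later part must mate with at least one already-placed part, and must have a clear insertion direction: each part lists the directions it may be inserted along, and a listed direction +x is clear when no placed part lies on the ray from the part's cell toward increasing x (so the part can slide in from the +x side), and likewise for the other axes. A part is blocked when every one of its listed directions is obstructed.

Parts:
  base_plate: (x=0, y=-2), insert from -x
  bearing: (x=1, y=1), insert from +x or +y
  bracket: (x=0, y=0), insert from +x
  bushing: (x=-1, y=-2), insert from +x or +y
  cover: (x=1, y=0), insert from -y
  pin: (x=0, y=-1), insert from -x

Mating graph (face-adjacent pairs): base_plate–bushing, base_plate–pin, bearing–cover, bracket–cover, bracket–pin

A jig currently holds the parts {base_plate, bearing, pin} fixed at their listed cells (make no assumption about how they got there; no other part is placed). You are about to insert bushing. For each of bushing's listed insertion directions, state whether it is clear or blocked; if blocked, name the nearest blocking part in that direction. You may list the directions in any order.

+x: blocked by base_plate; +y: clear

+x: nearest on ray is base_plate@(0, -2) ⇒ blocked
+y: ray from bushing(-1, -2) has no placed part ⇒ clear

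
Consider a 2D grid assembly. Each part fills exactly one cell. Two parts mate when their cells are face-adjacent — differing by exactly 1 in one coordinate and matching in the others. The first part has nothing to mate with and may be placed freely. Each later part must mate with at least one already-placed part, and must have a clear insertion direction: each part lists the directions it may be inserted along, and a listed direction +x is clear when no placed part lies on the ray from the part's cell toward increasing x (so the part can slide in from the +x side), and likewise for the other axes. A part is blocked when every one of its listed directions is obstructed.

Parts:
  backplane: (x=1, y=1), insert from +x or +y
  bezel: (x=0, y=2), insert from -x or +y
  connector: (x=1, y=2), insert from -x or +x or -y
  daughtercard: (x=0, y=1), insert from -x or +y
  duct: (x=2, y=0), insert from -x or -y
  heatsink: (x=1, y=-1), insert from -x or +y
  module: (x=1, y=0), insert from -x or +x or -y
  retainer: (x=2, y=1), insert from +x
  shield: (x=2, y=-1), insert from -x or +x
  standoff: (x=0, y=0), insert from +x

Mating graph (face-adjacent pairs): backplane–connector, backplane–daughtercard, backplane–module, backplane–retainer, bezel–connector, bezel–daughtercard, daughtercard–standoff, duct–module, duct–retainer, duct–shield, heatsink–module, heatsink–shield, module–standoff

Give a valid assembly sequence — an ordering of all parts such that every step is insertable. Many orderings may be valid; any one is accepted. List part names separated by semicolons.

bezel; daughtercard; backplane; retainer; standoff; duct; shield; connector; module; heatsink

1. bezel@(0, 2) [-x clear] — {bezel}
2. daughtercard@(0, 1) [-x clear] — {bezel, daughtercard}
3. backplane@(1, 1) [+x clear] — {backplane, bezel, daughtercard}
4. retainer@(2, 1) [+x clear] — {backplane, bezel, daughtercard, retainer}
5. standoff@(0, 0) [+x clear] — {backplane, bezel, daughtercard, retainer, standoff}
6. duct@(2, 0) [-y clear] — {backplane, bezel, daughtercard, duct, retainer, standoff}
7. shield@(2, -1) [-x clear] — {backplane, bezel, daughtercard, duct, retainer, shield, standoff}
8. connector@(1, 2) [+x clear] — {backplane, bezel, connector, daughtercard, duct, retainer, shield, standoff}
9. module@(1, 0) [-y clear] — {backplane, bezel, connector, daughtercard, duct, module, retainer, shield, standoff}
10. heatsink@(1, -1) [-x clear] — {backplane, bezel, connector, daughtercard, duct, heatsink, module, retainer, shield, standoff}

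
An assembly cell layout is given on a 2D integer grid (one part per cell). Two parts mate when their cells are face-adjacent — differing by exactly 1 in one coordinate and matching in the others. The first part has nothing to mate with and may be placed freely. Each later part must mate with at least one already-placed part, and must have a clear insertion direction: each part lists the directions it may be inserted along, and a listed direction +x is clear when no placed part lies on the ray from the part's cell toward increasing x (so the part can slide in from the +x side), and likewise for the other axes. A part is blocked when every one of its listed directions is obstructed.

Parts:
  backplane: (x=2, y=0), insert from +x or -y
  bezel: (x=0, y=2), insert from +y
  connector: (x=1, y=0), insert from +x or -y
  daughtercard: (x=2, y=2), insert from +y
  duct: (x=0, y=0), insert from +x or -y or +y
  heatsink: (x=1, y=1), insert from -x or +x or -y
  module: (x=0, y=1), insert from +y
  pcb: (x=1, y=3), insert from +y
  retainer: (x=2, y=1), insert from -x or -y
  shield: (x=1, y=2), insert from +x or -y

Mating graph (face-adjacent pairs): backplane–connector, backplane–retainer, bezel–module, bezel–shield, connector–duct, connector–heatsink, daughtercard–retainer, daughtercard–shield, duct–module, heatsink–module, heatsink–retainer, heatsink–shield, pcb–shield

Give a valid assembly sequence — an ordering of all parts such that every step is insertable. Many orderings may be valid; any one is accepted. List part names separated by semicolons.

1. module@(0, 1) [+y clear] — {module}
2. heatsink@(1, 1) [+x clear] — {heatsink, module}
3. duct@(0, 0) [+x clear] — {duct, heatsink, module}
4. shield@(1, 2) [+x clear] — {duct, heatsink, module, shield}
5. retainer@(2, 1) [-y clear] — {duct, heatsink, module, retainer, shield}
6. pcb@(1, 3) [+y clear] — {duct, heatsink, module, pcb, retainer, shield}
7. bezel@(0, 2) [+y clear] — {bezel, duct, heatsink, module, pcb, retainer, shield}
8. backplane@(2, 0) [+x clear] — {backplane, bezel, duct, heatsink, module, pcb, retainer, shield}
9. connector@(1, 0) [-y clear] — {backplane, bezel, connector, duct, heatsink, module, pcb, retainer, shield}
10. daughtercard@(2, 2) [+y clear] — {backplane, bezel, connector, daughtercard, duct, heatsink, module, pcb, retainer, shield}

module; heatsink; duct; shield; retainer; pcb; bezel; backplane; connector; daughtercard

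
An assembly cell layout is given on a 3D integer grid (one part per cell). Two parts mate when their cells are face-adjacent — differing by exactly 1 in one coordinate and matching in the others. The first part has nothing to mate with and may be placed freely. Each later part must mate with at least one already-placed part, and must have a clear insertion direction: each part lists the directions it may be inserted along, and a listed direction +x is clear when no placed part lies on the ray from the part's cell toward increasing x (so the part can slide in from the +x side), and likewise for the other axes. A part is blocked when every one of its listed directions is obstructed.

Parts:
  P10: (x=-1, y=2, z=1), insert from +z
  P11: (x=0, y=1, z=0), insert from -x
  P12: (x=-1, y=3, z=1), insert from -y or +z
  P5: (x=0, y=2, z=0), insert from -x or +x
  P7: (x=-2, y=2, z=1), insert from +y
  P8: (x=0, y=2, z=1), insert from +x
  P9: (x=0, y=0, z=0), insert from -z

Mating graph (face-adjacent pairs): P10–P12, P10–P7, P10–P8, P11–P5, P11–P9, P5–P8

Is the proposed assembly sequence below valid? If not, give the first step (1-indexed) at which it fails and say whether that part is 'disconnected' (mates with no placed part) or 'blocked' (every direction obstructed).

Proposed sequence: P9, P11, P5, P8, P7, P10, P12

1. P9@(0, 0, 0) [-z clear] — {P9}
2. P11@(0, 1, 0) [-x clear] — {P11, P9}
3. P5@(0, 2, 0) [-x clear] — {P11, P5, P9}
4. P8@(0, 2, 1) [+x clear] — {P11, P5, P8, P9}
5. P7@(-2, 2, 1) — no placed neighbour ⇒ disconnected

Invalid at step 5 (disconnected)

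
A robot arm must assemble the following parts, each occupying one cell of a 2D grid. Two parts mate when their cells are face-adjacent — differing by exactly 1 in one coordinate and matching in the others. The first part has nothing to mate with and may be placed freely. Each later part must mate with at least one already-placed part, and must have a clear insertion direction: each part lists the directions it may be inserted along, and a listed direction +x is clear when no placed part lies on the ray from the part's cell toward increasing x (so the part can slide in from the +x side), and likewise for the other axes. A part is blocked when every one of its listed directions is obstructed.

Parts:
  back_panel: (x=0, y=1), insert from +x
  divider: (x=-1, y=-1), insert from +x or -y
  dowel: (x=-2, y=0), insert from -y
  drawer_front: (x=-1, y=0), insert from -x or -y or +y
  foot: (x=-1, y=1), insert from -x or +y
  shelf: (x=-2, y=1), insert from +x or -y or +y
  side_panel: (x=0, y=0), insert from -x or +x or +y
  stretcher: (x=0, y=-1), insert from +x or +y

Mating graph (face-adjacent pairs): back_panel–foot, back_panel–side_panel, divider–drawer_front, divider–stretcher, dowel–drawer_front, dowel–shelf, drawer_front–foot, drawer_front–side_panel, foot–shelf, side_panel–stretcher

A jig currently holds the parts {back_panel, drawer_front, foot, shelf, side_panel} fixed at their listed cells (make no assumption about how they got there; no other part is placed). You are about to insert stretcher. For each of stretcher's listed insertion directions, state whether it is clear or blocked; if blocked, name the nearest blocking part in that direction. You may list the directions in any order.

+x: ray from stretcher(0, -1) has no placed part ⇒ clear
+y: nearest on ray is side_panel@(0, 0) ⇒ blocked

+x: clear; +y: blocked by side_panel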